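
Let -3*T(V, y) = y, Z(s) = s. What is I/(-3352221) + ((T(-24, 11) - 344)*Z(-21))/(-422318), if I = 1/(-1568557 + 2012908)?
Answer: -10875297664244189/629069162962597578 ≈ -0.017288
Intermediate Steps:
T(V, y) = -y/3
I = 1/444351 ≈ 2.2505e-6
I/(-3352221) + ((T(-24, 11) - 344)*Z(-21))/(-422318) = (1/444351)/(-3352221) + ((-⅓*11 - 344)*(-21))/(-422318) = (1/444351)*(-1/3352221) + ((-11/3 - 344)*(-21))*(-1/422318) = -1/1489562753571 - 1043/3*(-21)*(-1/422318) = -1/1489562753571 + 7301*(-1/422318) = -1/1489562753571 - 7301/422318 = -10875297664244189/629069162962597578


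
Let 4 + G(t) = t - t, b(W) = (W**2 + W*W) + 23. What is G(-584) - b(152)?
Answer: -46235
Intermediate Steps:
b(W) = 23 + 2*W**2 (b(W) = (W**2 + W**2) + 23 = 2*W**2 + 23 = 23 + 2*W**2)
G(t) = -4 (G(t) = -4 + (t - t) = -4 + 0 = -4)
G(-584) - b(152) = -4 - (23 + 2*152**2) = -4 - (23 + 2*23104) = -4 - (23 + 46208) = -4 - 1*46231 = -4 - 46231 = -46235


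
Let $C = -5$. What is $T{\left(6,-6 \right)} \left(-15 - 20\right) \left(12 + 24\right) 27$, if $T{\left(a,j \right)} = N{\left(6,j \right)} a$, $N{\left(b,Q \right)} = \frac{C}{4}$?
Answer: $255150$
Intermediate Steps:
$N{\left(b,Q \right)} = - \frac{5}{4}$
$T{\left(a,j \right)} = - \frac{5 a}{4}$
$T{\left(6,-6 \right)} \left(-15 - 20\right) \left(12 + 24\right) 27 = \left(- \frac{5}{4}\right) 6 \left(-15 - 20\right) \left(12 + 24\right) 27 = - \frac{15 \left(\left(-35\right) 36\right)}{2} \cdot 27 = \left(- \frac{15}{2}\right) \left(-1260\right) 27 = 9450 \cdot 27 = 255150$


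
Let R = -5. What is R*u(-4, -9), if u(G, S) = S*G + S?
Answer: -135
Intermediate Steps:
u(G, S) = S + G*S (u(G, S) = G*S + S = S + G*S)
R*u(-4, -9) = -(-45)*(1 - 4) = -(-45)*(-3) = -5*27 = -135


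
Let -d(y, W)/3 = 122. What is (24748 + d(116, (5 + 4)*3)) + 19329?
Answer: 43711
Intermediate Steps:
d(y, W) = -366 (d(y, W) = -3*122 = -366)
(24748 + d(116, (5 + 4)*3)) + 19329 = (24748 - 366) + 19329 = 24382 + 19329 = 43711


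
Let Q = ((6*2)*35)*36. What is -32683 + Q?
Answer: -17563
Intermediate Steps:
Q = 15120 (Q = (12*35)*36 = 420*36 = 15120)
-32683 + Q = -32683 + 15120 = -17563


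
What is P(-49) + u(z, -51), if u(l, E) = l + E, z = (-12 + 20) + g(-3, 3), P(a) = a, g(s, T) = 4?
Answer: -88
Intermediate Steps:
z = 12 (z = (-12 + 20) + 4 = 8 + 4 = 12)
u(l, E) = E + l
P(-49) + u(z, -51) = -49 + (-51 + 12) = -49 - 39 = -88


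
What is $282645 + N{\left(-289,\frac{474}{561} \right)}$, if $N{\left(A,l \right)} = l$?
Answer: $\frac{52854773}{187} \approx 2.8265 \cdot 10^{5}$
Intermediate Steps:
$282645 + N{\left(-289,\frac{474}{561} \right)} = 282645 + \frac{474}{561} = 282645 + 474 \cdot \frac{1}{561} = 282645 + \frac{158}{187} = \frac{52854773}{187}$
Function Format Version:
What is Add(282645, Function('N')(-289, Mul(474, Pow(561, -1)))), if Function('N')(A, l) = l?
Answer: Rational(52854773, 187) ≈ 2.8265e+5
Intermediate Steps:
Add(282645, Function('N')(-289, Mul(474, Pow(561, -1)))) = Add(282645, Mul(474, Pow(561, -1))) = Add(282645, Mul(474, Rational(1, 561))) = Add(282645, Rational(158, 187)) = Rational(52854773, 187)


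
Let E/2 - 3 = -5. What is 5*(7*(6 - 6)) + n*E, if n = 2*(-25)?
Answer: 200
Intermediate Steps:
n = -50
E = -4 (E = 6 + 2*(-5) = 6 - 10 = -4)
5*(7*(6 - 6)) + n*E = 5*(7*(6 - 6)) - 50*(-4) = 5*(7*0) + 200 = 5*0 + 200 = 0 + 200 = 200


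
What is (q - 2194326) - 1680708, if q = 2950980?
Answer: -924054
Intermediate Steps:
(q - 2194326) - 1680708 = (2950980 - 2194326) - 1680708 = 756654 - 1680708 = -924054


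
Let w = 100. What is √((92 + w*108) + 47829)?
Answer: √58721 ≈ 242.32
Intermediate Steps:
√((92 + w*108) + 47829) = √((92 + 100*108) + 47829) = √((92 + 10800) + 47829) = √(10892 + 47829) = √58721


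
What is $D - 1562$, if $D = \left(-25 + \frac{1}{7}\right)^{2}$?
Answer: $- \frac{46262}{49} \approx -944.12$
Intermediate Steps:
$D = \frac{30276}{49}$ ($D = \left(-25 + \frac{1}{7}\right)^{2} = \left(- \frac{174}{7}\right)^{2} = \frac{30276}{49} \approx 617.88$)
$D - 1562 = \frac{30276}{49} - 1562 = - \frac{46262}{49}$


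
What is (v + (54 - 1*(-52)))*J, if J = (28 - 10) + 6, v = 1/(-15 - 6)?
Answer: 17800/7 ≈ 2542.9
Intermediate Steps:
v = -1/21 (v = 1/(-21) = -1/21 ≈ -0.047619)
J = 24 (J = 18 + 6 = 24)
(v + (54 - 1*(-52)))*J = (-1/21 + (54 - 1*(-52)))*24 = (-1/21 + (54 + 52))*24 = (-1/21 + 106)*24 = (2225/21)*24 = 17800/7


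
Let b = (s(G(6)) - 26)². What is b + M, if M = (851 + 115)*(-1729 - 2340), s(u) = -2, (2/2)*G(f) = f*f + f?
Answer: -3929870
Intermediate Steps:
G(f) = f + f² (G(f) = f*f + f = f² + f = f + f²)
M = -3930654 (M = 966*(-4069) = -3930654)
b = 784 (b = (-2 - 26)² = (-28)² = 784)
b + M = 784 - 3930654 = -3929870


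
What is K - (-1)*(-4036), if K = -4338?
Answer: -8374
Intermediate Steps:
K - (-1)*(-4036) = -4338 - (-1)*(-4036) = -4338 - 1*4036 = -4338 - 4036 = -8374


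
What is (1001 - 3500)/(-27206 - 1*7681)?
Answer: 833/11629 ≈ 0.071631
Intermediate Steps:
(1001 - 3500)/(-27206 - 1*7681) = -2499/(-27206 - 7681) = -2499/(-34887) = -2499*(-1/34887) = 833/11629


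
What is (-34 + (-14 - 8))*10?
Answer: -560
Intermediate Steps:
(-34 + (-14 - 8))*10 = (-34 - 22)*10 = -56*10 = -560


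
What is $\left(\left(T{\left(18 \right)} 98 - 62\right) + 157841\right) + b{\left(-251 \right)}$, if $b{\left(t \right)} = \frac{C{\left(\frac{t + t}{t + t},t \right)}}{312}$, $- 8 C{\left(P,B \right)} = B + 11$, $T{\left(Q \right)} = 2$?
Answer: $\frac{8214705}{52} \approx 1.5798 \cdot 10^{5}$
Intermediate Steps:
$C{\left(P,B \right)} = - \frac{11}{8} - \frac{B}{8}$ ($C{\left(P,B \right)} = - \frac{B + 11}{8} = - \frac{11 + B}{8} = - \frac{11}{8} - \frac{B}{8}$)
$b{\left(t \right)} = - \frac{11}{2496} - \frac{t}{2496}$ ($b{\left(t \right)} = \frac{- \frac{11}{8} - \frac{t}{8}}{312} = \left(- \frac{11}{8} - \frac{t}{8}\right) \frac{1}{312} = - \frac{11}{2496} - \frac{t}{2496}$)
$\left(\left(T{\left(18 \right)} 98 - 62\right) + 157841\right) + b{\left(-251 \right)} = \left(\left(2 \cdot 98 - 62\right) + 157841\right) - - \frac{5}{52} = \left(\left(196 - 62\right) + 157841\right) + \left(- \frac{11}{2496} + \frac{251}{2496}\right) = \left(134 + 157841\right) + \frac{5}{52} = 157975 + \frac{5}{52} = \frac{8214705}{52}$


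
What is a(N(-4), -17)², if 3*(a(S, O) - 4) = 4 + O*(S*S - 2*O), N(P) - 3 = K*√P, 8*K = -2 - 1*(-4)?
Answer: 8041033/144 + 48331*I/6 ≈ 55841.0 + 8055.2*I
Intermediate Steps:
K = ¼ (K = (-2 - 1*(-4))/8 = (-2 + 4)/8 = (⅛)*2 = ¼ ≈ 0.25000)
N(P) = 3 + √P/4
a(S, O) = 16/3 + O*(S² - 2*O)/3 (a(S, O) = 4 + (4 + O*(S*S - 2*O))/3 = 4 + (4 + O*(S² - 2*O))/3 = 4 + (4/3 + O*(S² - 2*O)/3) = 16/3 + O*(S² - 2*O)/3)
a(N(-4), -17)² = (16/3 - ⅔*(-17)² + (⅓)*(-17)*(3 + √(-4)/4)²)² = (16/3 - ⅔*289 + (⅓)*(-17)*(3 + (2*I)/4)²)² = (16/3 - 578/3 + (⅓)*(-17)*(3 + I/2)²)² = (16/3 - 578/3 - 17*(3 + I/2)²/3)² = (-562/3 - 17*(3 + I/2)²/3)²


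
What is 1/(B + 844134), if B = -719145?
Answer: 1/124989 ≈ 8.0007e-6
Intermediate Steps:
1/(B + 844134) = 1/(-719145 + 844134) = 1/124989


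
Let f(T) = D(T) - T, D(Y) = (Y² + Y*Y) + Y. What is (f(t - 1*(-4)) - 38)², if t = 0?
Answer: 36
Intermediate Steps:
D(Y) = Y + 2*Y² (D(Y) = (Y² + Y²) + Y = 2*Y² + Y = Y + 2*Y²)
f(T) = -T + T*(1 + 2*T) (f(T) = T*(1 + 2*T) - T = -T + T*(1 + 2*T))
(f(t - 1*(-4)) - 38)² = (2*(0 - 1*(-4))² - 38)² = (2*(0 + 4)² - 38)² = (2*4² - 38)² = (2*16 - 38)² = (32 - 38)² = (-6)² = 36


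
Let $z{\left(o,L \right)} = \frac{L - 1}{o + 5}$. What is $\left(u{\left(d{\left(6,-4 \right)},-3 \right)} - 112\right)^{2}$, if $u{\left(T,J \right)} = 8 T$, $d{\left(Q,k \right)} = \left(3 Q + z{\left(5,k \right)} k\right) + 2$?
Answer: $4096$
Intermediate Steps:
$z{\left(o,L \right)} = \frac{-1 + L}{5 + o}$
$d{\left(Q,k \right)} = 2 + 3 Q + k \left(- \frac{1}{10} + \frac{k}{10}\right)$ ($d{\left(Q,k \right)} = \left(3 Q + \frac{-1 + k}{5 + 5} k\right) + 2 = \left(3 Q + \frac{-1 + k}{10} k\right) + 2 = \left(3 Q + \left(- \frac{1}{10} + \frac{k}{10}\right) k\right) + 2 = \left(3 Q + k \left(- \frac{1}{10} + \frac{k}{10}\right)\right) + 2 = 2 + 3 Q + k \left(- \frac{1}{10} + \frac{k}{10}\right)$)
$\left(u{\left(d{\left(6,-4 \right)},-3 \right)} - 112\right)^{2} = \left(8 \left(2 + 3 \cdot 6 + \frac{1}{10} \left(-4\right) \left(-1 - 4\right)\right) - 112\right)^{2} = \left(8 \left(2 + 18 + \frac{1}{10} \left(-4\right) \left(-5\right)\right) - 112\right)^{2} = \left(8 \left(2 + 18 + 2\right) - 112\right)^{2} = \left(8 \cdot 22 - 112\right)^{2} = \left(176 - 112\right)^{2} = 64^{2} = 4096$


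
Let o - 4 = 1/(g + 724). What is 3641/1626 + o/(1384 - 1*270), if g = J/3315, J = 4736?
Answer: 4884838357139/2177980450872 ≈ 2.2428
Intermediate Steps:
g = 4736/3315 ≈ 1.4287
o = 9622499/2404796 (o = 4 + 1/(4736/3315 + 724) = 4 + 1/(2404796/3315) = 4 + 3315/2404796 = 9622499/2404796 ≈ 4.0014)
3641/1626 + o/(1384 - 1*270) = 3641/1626 + 9622499/(2404796*(1384 - 1*270)) = 3641*(1/1626) + 9622499/(2404796*(1384 - 270)) = 3641/1626 + (9622499/2404796)/1114 = 3641/1626 + (9622499/2404796)*(1/1114) = 3641/1626 + 9622499/2678942744 = 4884838357139/2177980450872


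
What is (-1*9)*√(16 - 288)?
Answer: -36*I*√17 ≈ -148.43*I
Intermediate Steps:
(-1*9)*√(16 - 288) = -36*I*√17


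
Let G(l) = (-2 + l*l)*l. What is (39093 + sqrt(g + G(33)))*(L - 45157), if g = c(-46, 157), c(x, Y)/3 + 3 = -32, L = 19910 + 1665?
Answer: -921891126 - 70746*sqrt(3974) ≈ -9.2635e+8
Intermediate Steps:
L = 21575
G(l) = l*(-2 + l**2) (G(l) = (-2 + l**2)*l = l*(-2 + l**2))
c(x, Y) = -105 (c(x, Y) = -9 + 3*(-32) = -9 - 96 = -105)
g = -105
(39093 + sqrt(g + G(33)))*(L - 45157) = (39093 + sqrt(-105 + 33*(-2 + 33**2)))*(21575 - 45157) = (39093 + sqrt(-105 + 33*(-2 + 1089)))*(-23582) = (39093 + sqrt(-105 + 33*1087))*(-23582) = (39093 + sqrt(-105 + 35871))*(-23582) = (39093 + sqrt(35766))*(-23582) = (39093 + 3*sqrt(3974))*(-23582) = -921891126 - 70746*sqrt(3974)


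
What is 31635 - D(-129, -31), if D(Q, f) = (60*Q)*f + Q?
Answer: -208176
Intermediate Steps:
D(Q, f) = Q + 60*Q*f (D(Q, f) = 60*Q*f + Q = Q + 60*Q*f)
31635 - D(-129, -31) = 31635 - (-129)*(1 + 60*(-31)) = 31635 - (-129)*(1 - 1860) = 31635 - (-129)*(-1859) = 31635 - 1*239811 = 31635 - 239811 = -208176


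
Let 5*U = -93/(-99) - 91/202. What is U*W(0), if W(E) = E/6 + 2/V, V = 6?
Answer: 3259/99990 ≈ 0.032593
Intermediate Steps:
U = 3259/33330 (U = (-93/(-99) - 91/202)/5 = (-93*(-1/99) - 91*1/202)/5 = (31/33 - 91/202)/5 = (⅕)*(3259/6666) = 3259/33330 ≈ 0.097780)
W(E) = ⅓ + E/6 (W(E) = E/6 + 2/6 = E*(⅙) + 2*(⅙) = E/6 + ⅓ = ⅓ + E/6)
U*W(0) = 3259*(⅓ + (⅙)*0)/33330 = 3259*(⅓ + 0)/33330 = (3259/33330)*(⅓) = 3259/99990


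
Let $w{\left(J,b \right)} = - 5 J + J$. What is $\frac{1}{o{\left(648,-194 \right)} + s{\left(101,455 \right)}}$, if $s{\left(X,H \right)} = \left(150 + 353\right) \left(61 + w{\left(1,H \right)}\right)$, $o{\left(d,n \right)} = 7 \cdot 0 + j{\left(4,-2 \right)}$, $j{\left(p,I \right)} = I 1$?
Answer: $\frac{1}{28669} \approx 3.4881 \cdot 10^{-5}$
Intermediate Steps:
$j{\left(p,I \right)} = I$
$w{\left(J,b \right)} = - 4 J$
$o{\left(d,n \right)} = -2$ ($o{\left(d,n \right)} = 7 \cdot 0 - 2 = 0 - 2 = -2$)
$s{\left(X,H \right)} = 28671$ ($s{\left(X,H \right)} = \left(150 + 353\right) \left(61 - 4\right) = 503 \left(61 - 4\right) = 503 \cdot 57 = 28671$)
$\frac{1}{o{\left(648,-194 \right)} + s{\left(101,455 \right)}} = \frac{1}{-2 + 28671} = \frac{1}{28669}$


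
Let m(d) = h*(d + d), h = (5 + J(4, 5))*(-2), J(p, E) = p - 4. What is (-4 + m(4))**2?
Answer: 7056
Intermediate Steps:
J(p, E) = -4 + p
h = -10 (h = (5 + (-4 + 4))*(-2) = (5 + 0)*(-2) = 5*(-2) = -10)
m(d) = -20*d (m(d) = -10*(d + d) = -20*d)
(-4 + m(4))**2 = (-4 - 20*4)**2 = (-4 - 80)**2 = (-84)**2 = 7056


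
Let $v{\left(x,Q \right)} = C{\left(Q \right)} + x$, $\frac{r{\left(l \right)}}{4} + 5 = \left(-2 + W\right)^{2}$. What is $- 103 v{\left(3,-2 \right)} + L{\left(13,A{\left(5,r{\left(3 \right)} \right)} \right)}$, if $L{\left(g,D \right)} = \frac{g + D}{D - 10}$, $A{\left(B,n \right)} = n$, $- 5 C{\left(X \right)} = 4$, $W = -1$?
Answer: $- \frac{6653}{30} \approx -221.77$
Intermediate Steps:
$C{\left(X \right)} = - \frac{4}{5}$ ($C{\left(X \right)} = \left(- \frac{1}{5}\right) 4 = - \frac{4}{5}$)
$r{\left(l \right)} = 16$ ($r{\left(l \right)} = -20 + 4 \left(-2 - 1\right)^{2} = -20 + 4 \left(-3\right)^{2} = -20 + 4 \cdot 9 = -20 + 36 = 16$)
$L{\left(g,D \right)} = \frac{D + g}{-10 + D}$
$v{\left(x,Q \right)} = - \frac{4}{5} + x$
$- 103 v{\left(3,-2 \right)} + L{\left(13,A{\left(5,r{\left(3 \right)} \right)} \right)} = - 103 \left(- \frac{4}{5} + 3\right) + \frac{16 + 13}{-10 + 16} = \left(-103\right) \frac{11}{5} + \frac{1}{6} \cdot 29 = - \frac{1133}{5} + \frac{1}{6} \cdot 29 = - \frac{1133}{5} + \frac{29}{6} = - \frac{6653}{30}$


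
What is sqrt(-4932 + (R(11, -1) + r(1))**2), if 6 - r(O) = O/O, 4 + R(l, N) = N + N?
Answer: I*sqrt(4931) ≈ 70.221*I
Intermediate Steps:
R(l, N) = -4 + 2*N (R(l, N) = -4 + (N + N) = -4 + 2*N)
r(O) = 5 (r(O) = 6 - O/O = 6 - 1*1 = 6 - 1 = 5)
sqrt(-4932 + (R(11, -1) + r(1))**2) = sqrt(-4932 + ((-4 + 2*(-1)) + 5)**2) = sqrt(-4932 + ((-4 - 2) + 5)**2) = sqrt(-4932 + (-6 + 5)**2) = sqrt(-4932 + (-1)**2) = sqrt(-4932 + 1) = sqrt(-4931) = I*sqrt(4931)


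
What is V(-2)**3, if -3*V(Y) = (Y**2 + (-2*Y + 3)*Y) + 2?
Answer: 512/27 ≈ 18.963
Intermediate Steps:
V(Y) = -2/3 - Y**2/3 - Y*(3 - 2*Y)/3 (V(Y) = -((Y**2 + (-2*Y + 3)*Y) + 2)/3 = -((Y**2 + (3 - 2*Y)*Y) + 2)/3 = -((Y**2 + Y*(3 - 2*Y)) + 2)/3 = -(2 + Y**2 + Y*(3 - 2*Y))/3 = -2/3 - Y**2/3 - Y*(3 - 2*Y)/3)
V(-2)**3 = (-2/3 - 1*(-2) + (1/3)*(-2)**2)**3 = (-2/3 + 2 + (1/3)*4)**3 = (-2/3 + 2 + 4/3)**3 = (8/3)**3 = 512/27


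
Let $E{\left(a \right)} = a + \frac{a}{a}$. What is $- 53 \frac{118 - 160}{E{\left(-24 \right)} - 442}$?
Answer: $- \frac{742}{155} \approx -4.7871$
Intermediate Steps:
$E{\left(a \right)} = 1 + a$ ($E{\left(a \right)} = a + 1 = 1 + a$)
$- 53 \frac{118 - 160}{E{\left(-24 \right)} - 442} = - 53 \frac{118 - 160}{\left(1 - 24\right) - 442} = - 53 \left(- \frac{42}{-23 - 442}\right) = - 53 \left(- \frac{42}{-465}\right) = - 53 \left(\left(-42\right) \left(- \frac{1}{465}\right)\right) = \left(-53\right) \frac{14}{155} = - \frac{742}{155}$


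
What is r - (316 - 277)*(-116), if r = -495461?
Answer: -490937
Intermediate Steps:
r - (316 - 277)*(-116) = -495461 - (316 - 277)*(-116) = -495461 - 39*(-116) = -495461 - 1*(-4524) = -495461 + 4524 = -490937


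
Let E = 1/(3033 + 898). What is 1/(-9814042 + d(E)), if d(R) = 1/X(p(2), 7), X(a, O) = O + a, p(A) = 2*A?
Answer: -11/107954461 ≈ -1.0189e-7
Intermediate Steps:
E = 1/3931 ≈ 0.00025439
d(R) = 1/11 (d(R) = 1/(7 + 2*2) = 1/(7 + 4) = 1/11)
1/(-9814042 + d(E)) = 1/(-9814042 + 1/11) = 1/(-107954461/11) = -11/107954461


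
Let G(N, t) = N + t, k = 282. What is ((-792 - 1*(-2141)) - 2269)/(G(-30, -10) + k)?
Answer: -460/121 ≈ -3.8017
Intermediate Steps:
((-792 - 1*(-2141)) - 2269)/(G(-30, -10) + k) = ((-792 - 1*(-2141)) - 2269)/((-30 - 10) + 282) = ((-792 + 2141) - 2269)/(-40 + 282) = (1349 - 2269)/242 = -920*1/242 = -460/121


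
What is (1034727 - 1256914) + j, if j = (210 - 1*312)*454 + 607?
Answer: -267888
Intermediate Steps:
j = -45701 (j = (210 - 312)*454 + 607 = -102*454 + 607 = -46308 + 607 = -45701)
(1034727 - 1256914) + j = (1034727 - 1256914) - 45701 = -222187 - 45701 = -267888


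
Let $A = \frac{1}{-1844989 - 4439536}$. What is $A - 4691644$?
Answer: $- \frac{29484754009101}{6284525} \approx -4.6916 \cdot 10^{6}$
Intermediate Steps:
$A = - \frac{1}{6284525}$ ($A = \frac{1}{-6284525} = - \frac{1}{6284525} \approx -1.5912 \cdot 10^{-7}$)
$A - 4691644 = - \frac{1}{6284525} - 4691644 = - \frac{29484754009101}{6284525}$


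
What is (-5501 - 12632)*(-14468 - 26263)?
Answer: 738575223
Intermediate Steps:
(-5501 - 12632)*(-14468 - 26263) = -18133*(-40731) = 738575223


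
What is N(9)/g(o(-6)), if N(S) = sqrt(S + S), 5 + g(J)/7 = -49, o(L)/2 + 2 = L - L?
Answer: -sqrt(2)/126 ≈ -0.011224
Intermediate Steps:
o(L) = -4 (o(L) = -4 + 2*(L - L) = -4 + 2*0 = -4 + 0 = -4)
g(J) = -378 (g(J) = -35 + 7*(-49) = -35 - 343 = -378)
N(S) = sqrt(2)*sqrt(S) (N(S) = sqrt(2*S) = sqrt(2)*sqrt(S))
N(9)/g(o(-6)) = (sqrt(2)*sqrt(9))/(-378) = (sqrt(2)*3)*(-1/378) = (3*sqrt(2))*(-1/378) = -sqrt(2)/126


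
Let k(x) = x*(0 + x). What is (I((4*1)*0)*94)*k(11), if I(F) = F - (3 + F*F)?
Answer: -34122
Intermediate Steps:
I(F) = -3 + F - F² (I(F) = F - (3 + F²) = F + (-3 - F²) = -3 + F - F²)
k(x) = x² (k(x) = x*x = x²)
(I((4*1)*0)*94)*k(11) = ((-3 + (4*1)*0 - ((4*1)*0)²)*94)*11² = ((-3 + 4*0 - (4*0)²)*94)*121 = ((-3 + 0 - 1*0²)*94)*121 = ((-3 + 0 - 1*0)*94)*121 = ((-3 + 0 + 0)*94)*121 = -3*94*121 = -282*121 = -34122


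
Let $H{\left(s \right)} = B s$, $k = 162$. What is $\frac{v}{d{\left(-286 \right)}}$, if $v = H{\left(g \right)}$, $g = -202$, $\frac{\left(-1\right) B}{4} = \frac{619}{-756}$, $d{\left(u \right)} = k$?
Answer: $- \frac{62519}{15309} \approx -4.0838$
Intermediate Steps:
$d{\left(u \right)} = 162$
$B = \frac{619}{189}$ ($B = - 4 \frac{619}{-756} = - 4 \cdot 619 \left(- \frac{1}{756}\right) = \left(-4\right) \left(- \frac{619}{756}\right) = \frac{619}{189} \approx 3.2751$)
$H{\left(s \right)} = \frac{619 s}{189}$
$v = - \frac{125038}{189}$ ($v = \frac{619}{189} \left(-202\right) = - \frac{125038}{189} \approx -661.58$)
$\frac{v}{d{\left(-286 \right)}} = - \frac{125038}{189 \cdot 162} = \left(- \frac{125038}{189}\right) \frac{1}{162} = - \frac{62519}{15309}$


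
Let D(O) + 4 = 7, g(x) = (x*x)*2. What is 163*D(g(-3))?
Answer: 489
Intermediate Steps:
g(x) = 2*x² (g(x) = x²*2 = 2*x²)
D(O) = 3 (D(O) = -4 + 7 = 3)
163*D(g(-3)) = 163*3 = 489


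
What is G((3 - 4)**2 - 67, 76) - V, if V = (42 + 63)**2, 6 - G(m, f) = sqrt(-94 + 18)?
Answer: -11019 - 2*I*sqrt(19) ≈ -11019.0 - 8.7178*I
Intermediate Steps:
G(m, f) = 6 - 2*I*sqrt(19) (G(m, f) = 6 - sqrt(-94 + 18) = 6 - sqrt(-76) = 6 - 2*I*sqrt(19))
V = 11025 (V = 105**2 = 11025)
G((3 - 4)**2 - 67, 76) - V = (6 - 2*I*sqrt(19)) - 1*11025 = (6 - 2*I*sqrt(19)) - 11025 = -11019 - 2*I*sqrt(19)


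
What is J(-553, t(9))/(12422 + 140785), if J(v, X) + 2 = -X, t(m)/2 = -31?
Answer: 20/51069 ≈ 0.00039163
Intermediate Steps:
t(m) = -62 (t(m) = 2*(-31) = -62)
J(v, X) = -2 - X
J(-553, t(9))/(12422 + 140785) = (-2 - 1*(-62))/(12422 + 140785) = (-2 + 62)/153207 = 60*(1/153207) = 20/51069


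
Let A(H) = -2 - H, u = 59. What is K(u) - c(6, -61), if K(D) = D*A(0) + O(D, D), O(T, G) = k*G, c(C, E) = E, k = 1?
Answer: 2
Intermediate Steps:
O(T, G) = G (O(T, G) = 1*G = G)
K(D) = -D (K(D) = D*(-2 - 1*0) + D = D*(-2 + 0) + D = D*(-2) + D = -2*D + D = -D)
K(u) - c(6, -61) = -1*59 - 1*(-61) = -59 + 61 = 2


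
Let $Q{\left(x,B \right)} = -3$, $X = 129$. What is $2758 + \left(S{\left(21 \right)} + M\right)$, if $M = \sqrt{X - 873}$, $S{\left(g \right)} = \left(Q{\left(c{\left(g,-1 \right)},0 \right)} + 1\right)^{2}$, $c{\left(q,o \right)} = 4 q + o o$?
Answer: $2762 + 2 i \sqrt{186} \approx 2762.0 + 27.276 i$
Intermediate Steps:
$c{\left(q,o \right)} = o^{2} + 4 q$ ($c{\left(q,o \right)} = 4 q + o^{2} = o^{2} + 4 q$)
$S{\left(g \right)} = 4$ ($S{\left(g \right)} = \left(-3 + 1\right)^{2} = \left(-2\right)^{2} = 4$)
$M = 2 i \sqrt{186}$ ($M = \sqrt{129 - 873} = \sqrt{-744} = 2 i \sqrt{186} \approx 27.276 i$)
$2758 + \left(S{\left(21 \right)} + M\right) = 2758 + \left(4 + 2 i \sqrt{186}\right) = 2762 + 2 i \sqrt{186}$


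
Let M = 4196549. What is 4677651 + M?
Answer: 8874200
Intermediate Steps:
4677651 + M = 4677651 + 4196549 = 8874200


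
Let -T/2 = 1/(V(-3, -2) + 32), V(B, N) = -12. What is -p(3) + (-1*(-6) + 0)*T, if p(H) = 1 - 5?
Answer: 17/5 ≈ 3.4000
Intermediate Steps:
p(H) = -4
T = -⅒ (T = -2/(-12 + 32) = -2/20 = -2*1/20 = -⅒ ≈ -0.10000)
-p(3) + (-1*(-6) + 0)*T = -1*(-4) + (-1*(-6) + 0)*(-⅒) = 4 + (6 + 0)*(-⅒) = 4 + 6*(-⅒) = 4 - ⅗ = 17/5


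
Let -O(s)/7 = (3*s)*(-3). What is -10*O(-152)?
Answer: 95760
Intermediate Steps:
O(s) = 63*s (O(s) = -7*3*s*(-3) = -(-63)*s = 63*s)
-10*O(-152) = -630*(-152) = -10*(-9576) = 95760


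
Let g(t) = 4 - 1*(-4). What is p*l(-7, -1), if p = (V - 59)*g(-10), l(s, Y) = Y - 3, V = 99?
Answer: -1280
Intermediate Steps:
g(t) = 8 (g(t) = 4 + 4 = 8)
l(s, Y) = -3 + Y
p = 320 (p = (99 - 59)*8 = 40*8 = 320)
p*l(-7, -1) = 320*(-3 - 1) = 320*(-4) = -1280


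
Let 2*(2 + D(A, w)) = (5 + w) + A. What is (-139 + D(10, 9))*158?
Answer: -20382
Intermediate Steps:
D(A, w) = 1/2 + A/2 + w/2 (D(A, w) = -2 + ((5 + w) + A)/2 = -2 + (5 + A + w)/2 = -2 + (5/2 + A/2 + w/2) = 1/2 + A/2 + w/2)
(-139 + D(10, 9))*158 = (-139 + (1/2 + (1/2)*10 + (1/2)*9))*158 = (-139 + (1/2 + 5 + 9/2))*158 = (-139 + 10)*158 = -129*158 = -20382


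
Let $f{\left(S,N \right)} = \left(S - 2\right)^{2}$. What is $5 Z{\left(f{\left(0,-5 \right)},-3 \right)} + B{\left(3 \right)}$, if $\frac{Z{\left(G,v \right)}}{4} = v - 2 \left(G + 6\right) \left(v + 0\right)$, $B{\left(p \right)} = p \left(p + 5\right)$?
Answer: $1164$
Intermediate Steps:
$f{\left(S,N \right)} = \left(-2 + S\right)^{2}$
$B{\left(p \right)} = p \left(5 + p\right)$
$Z{\left(G,v \right)} = 4 v - 8 v \left(6 + G\right)$ ($Z{\left(G,v \right)} = 4 \left(v - 2 \left(G + 6\right) \left(v + 0\right)\right) = 4 \left(v - 2 \left(6 + G\right) v\right) = 4 \left(v - 2 v \left(6 + G\right)\right) = 4 v - 8 v \left(6 + G\right)$)
$5 Z{\left(f{\left(0,-5 \right)},-3 \right)} + B{\left(3 \right)} = 5 \left(\left(-4\right) \left(-3\right) \left(11 + 2 \left(-2 + 0\right)^{2}\right)\right) + 3 \left(5 + 3\right) = 5 \left(\left(-4\right) \left(-3\right) \left(11 + 2 \left(-2\right)^{2}\right)\right) + 3 \cdot 8 = 5 \left(\left(-4\right) \left(-3\right) \left(11 + 2 \cdot 4\right)\right) + 24 = 5 \left(\left(-4\right) \left(-3\right) \left(11 + 8\right)\right) + 24 = 5 \left(\left(-4\right) \left(-3\right) 19\right) + 24 = 5 \cdot 228 + 24 = 1140 + 24 = 1164$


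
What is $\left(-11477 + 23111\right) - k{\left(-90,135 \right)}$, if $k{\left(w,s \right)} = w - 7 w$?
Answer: $11094$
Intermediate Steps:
$k{\left(w,s \right)} = - 6 w$
$\left(-11477 + 23111\right) - k{\left(-90,135 \right)} = \left(-11477 + 23111\right) - \left(-6\right) \left(-90\right) = 11634 - 540 = 11094$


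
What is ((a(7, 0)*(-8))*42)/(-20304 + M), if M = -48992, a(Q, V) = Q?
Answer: 147/4331 ≈ 0.033941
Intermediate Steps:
((a(7, 0)*(-8))*42)/(-20304 + M) = ((7*(-8))*42)/(-20304 - 48992) = -56*42/(-69296) = -2352*(-1/69296) = 147/4331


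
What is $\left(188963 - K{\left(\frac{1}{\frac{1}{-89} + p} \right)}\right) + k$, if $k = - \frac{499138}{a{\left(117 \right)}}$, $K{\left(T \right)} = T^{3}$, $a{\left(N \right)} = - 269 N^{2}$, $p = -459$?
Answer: $\frac{47439604530284607181118797}{251052166299155876928} \approx 1.8896 \cdot 10^{5}$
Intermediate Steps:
$k = \frac{499138}{3682341}$ ($k = - \frac{499138}{\left(-269\right) 117^{2}} = - \frac{499138}{\left(-269\right) 13689} = - \frac{499138}{-3682341} = \left(-499138\right) \left(- \frac{1}{3682341}\right) = \frac{499138}{3682341} \approx 0.13555$)
$\left(188963 - K{\left(\frac{1}{\frac{1}{-89} + p} \right)}\right) + k = \left(188963 - \left(\frac{1}{\frac{1}{-89} - 459}\right)^{3}\right) + \frac{499138}{3682341} = \left(188963 - \left(\frac{1}{- \frac{1}{89} - 459}\right)^{3}\right) + \frac{499138}{3682341} = \left(188963 - \left(\frac{1}{- \frac{40852}{89}}\right)^{3}\right) + \frac{499138}{3682341} = \left(188963 - \left(- \frac{89}{40852}\right)^{3}\right) + \frac{499138}{3682341} = \left(188963 - - \frac{704969}{68177326950208}\right) + \frac{499138}{3682341} = \left(188963 + \frac{704969}{68177326950208}\right) + \frac{499138}{3682341} = \frac{12882992232492859273}{68177326950208} + \frac{499138}{3682341} = \frac{47439604530284607181118797}{251052166299155876928}$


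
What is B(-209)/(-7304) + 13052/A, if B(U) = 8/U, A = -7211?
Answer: -2490536273/1375981387 ≈ -1.8100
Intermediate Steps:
B(-209)/(-7304) + 13052/A = (8/(-209))/(-7304) + 13052/(-7211) = (8*(-1/209))*(-1/7304) + 13052*(-1/7211) = -8/209*(-1/7304) - 13052/7211 = 1/190817 - 13052/7211 = -2490536273/1375981387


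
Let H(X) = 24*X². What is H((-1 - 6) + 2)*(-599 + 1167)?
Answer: 340800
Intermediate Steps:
H((-1 - 6) + 2)*(-599 + 1167) = (24*((-1 - 6) + 2)²)*(-599 + 1167) = (24*(-7 + 2)²)*568 = (24*(-5)²)*568 = (24*25)*568 = 600*568 = 340800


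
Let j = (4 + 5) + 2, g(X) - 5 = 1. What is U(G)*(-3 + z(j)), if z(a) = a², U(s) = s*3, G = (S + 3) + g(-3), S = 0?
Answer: 3186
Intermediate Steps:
g(X) = 6 (g(X) = 5 + 1 = 6)
j = 11 (j = 9 + 2 = 11)
G = 9 (G = (0 + 3) + 6 = 3 + 6 = 9)
U(s) = 3*s
U(G)*(-3 + z(j)) = (3*9)*(-3 + 11²) = 27*(-3 + 121) = 27*118 = 3186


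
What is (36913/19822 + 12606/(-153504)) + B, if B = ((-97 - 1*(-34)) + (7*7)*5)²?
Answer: 8399472975061/253563024 ≈ 33126.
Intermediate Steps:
B = 33124 (B = ((-97 + 34) + 49*5)² = (-63 + 245)² = 182² = 33124)
(36913/19822 + 12606/(-153504)) + B = (36913/19822 + 12606/(-153504)) + 33124 = (36913*(1/19822) + 12606*(-1/153504)) + 33124 = (36913/19822 - 2101/25584) + 33124 = 451368085/253563024 + 33124 = 8399472975061/253563024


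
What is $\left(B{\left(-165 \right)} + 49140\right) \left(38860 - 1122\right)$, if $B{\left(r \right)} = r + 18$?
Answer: $1848897834$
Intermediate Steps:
$B{\left(r \right)} = 18 + r$
$\left(B{\left(-165 \right)} + 49140\right) \left(38860 - 1122\right) = \left(\left(18 - 165\right) + 49140\right) \left(38860 - 1122\right) = \left(-147 + 49140\right) \left(38860 - 1122\right) = 48993 \cdot 37738 = 1848897834$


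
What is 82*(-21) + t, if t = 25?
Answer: -1697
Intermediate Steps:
82*(-21) + t = 82*(-21) + 25 = -1722 + 25 = -1697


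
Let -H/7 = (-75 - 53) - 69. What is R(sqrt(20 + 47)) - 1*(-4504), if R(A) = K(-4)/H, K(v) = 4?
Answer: 6211020/1379 ≈ 4504.0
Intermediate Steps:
H = 1379 (H = -7*((-75 - 53) - 69) = -7*(-128 - 69) = -7*(-197) = 1379)
R(A) = 4/1379
R(sqrt(20 + 47)) - 1*(-4504) = 4/1379 - 1*(-4504) = 4/1379 + 4504 = 6211020/1379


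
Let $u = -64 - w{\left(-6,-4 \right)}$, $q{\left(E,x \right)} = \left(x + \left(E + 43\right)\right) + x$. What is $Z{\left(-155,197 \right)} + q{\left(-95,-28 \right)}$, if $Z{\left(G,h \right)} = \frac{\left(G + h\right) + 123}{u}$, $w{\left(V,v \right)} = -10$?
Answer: $- \frac{1999}{18} \approx -111.06$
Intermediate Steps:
$q{\left(E,x \right)} = 43 + E + 2 x$ ($q{\left(E,x \right)} = \left(x + \left(43 + E\right)\right) + x = \left(43 + E + x\right) + x = 43 + E + 2 x$)
$u = -54$ ($u = -64 - -10 = -64 + 10 = -54$)
$Z{\left(G,h \right)} = - \frac{41}{18} - \frac{G}{54} - \frac{h}{54}$ ($Z{\left(G,h \right)} = \frac{\left(G + h\right) + 123}{-54} = \left(123 + G + h\right) \left(- \frac{1}{54}\right) = - \frac{41}{18} - \frac{G}{54} - \frac{h}{54}$)
$Z{\left(-155,197 \right)} + q{\left(-95,-28 \right)} = \left(- \frac{41}{18} - - \frac{155}{54} - \frac{197}{54}\right) + \left(43 - 95 + 2 \left(-28\right)\right) = \left(- \frac{41}{18} + \frac{155}{54} - \frac{197}{54}\right) - 108 = - \frac{55}{18} - 108 = - \frac{1999}{18}$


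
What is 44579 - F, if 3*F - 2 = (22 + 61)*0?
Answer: 133735/3 ≈ 44578.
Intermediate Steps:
F = ⅔ (F = ⅔ + ((22 + 61)*0)/3 = ⅔ + (83*0)/3 = ⅔ + (⅓)*0 = ⅔ + 0 = ⅔ ≈ 0.66667)
44579 - F = 44579 - 1*⅔ = 44579 - ⅔ = 133735/3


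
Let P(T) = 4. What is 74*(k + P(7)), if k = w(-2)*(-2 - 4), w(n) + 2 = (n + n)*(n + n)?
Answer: -5920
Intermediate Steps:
w(n) = -2 + 4*n² (w(n) = -2 + (n + n)*(n + n) = -2 + (2*n)*(2*n) = -2 + 4*n²)
k = -84 (k = (-2 + 4*(-2)²)*(-2 - 4) = (-2 + 4*4)*(-6) = (-2 + 16)*(-6) = 14*(-6) = -84)
74*(k + P(7)) = 74*(-84 + 4) = 74*(-80) = -5920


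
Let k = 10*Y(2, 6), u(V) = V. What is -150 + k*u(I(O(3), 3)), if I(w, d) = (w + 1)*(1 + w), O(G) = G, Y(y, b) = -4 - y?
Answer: -1110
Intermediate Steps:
I(w, d) = (1 + w)**2 (I(w, d) = (1 + w)*(1 + w) = (1 + w)**2)
k = -60 (k = 10*(-4 - 1*2) = 10*(-4 - 2) = 10*(-6) = -60)
-150 + k*u(I(O(3), 3)) = -150 - 60*(1 + 3)**2 = -150 - 60*4**2 = -150 - 60*16 = -150 - 960 = -1110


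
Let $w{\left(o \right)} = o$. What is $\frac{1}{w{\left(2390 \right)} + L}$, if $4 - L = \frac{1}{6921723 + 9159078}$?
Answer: $\frac{16080801}{38497437593} \approx 0.00041771$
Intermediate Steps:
$L = \frac{64323203}{16080801}$ ($L = 4 - \frac{1}{6921723 + 9159078} = 4 - \frac{1}{16080801} = \frac{64323203}{16080801} \approx 4.0$)
$\frac{1}{w{\left(2390 \right)} + L} = \frac{1}{2390 + \frac{64323203}{16080801}} = \frac{1}{\frac{38497437593}{16080801}} = \frac{16080801}{38497437593}$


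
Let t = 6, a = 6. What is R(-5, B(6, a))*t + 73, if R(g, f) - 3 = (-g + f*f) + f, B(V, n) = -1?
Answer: 121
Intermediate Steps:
R(g, f) = 3 + f + f² - g (R(g, f) = 3 + ((-g + f*f) + f) = 3 + ((-g + f²) + f) = 3 + ((f² - g) + f) = 3 + (f + f² - g) = 3 + f + f² - g)
R(-5, B(6, a))*t + 73 = (3 - 1 + (-1)² - 1*(-5))*6 + 73 = (3 - 1 + 1 + 5)*6 + 73 = 8*6 + 73 = 48 + 73 = 121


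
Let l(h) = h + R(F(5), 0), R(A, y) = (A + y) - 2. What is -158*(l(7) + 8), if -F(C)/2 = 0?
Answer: -2054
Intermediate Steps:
F(C) = 0 (F(C) = -2*0 = 0)
R(A, y) = -2 + A + y
l(h) = -2 + h (l(h) = h + (-2 + 0 + 0) = h - 2 = -2 + h)
-158*(l(7) + 8) = -158*((-2 + 7) + 8) = -158*(5 + 8) = -158*13 = -2054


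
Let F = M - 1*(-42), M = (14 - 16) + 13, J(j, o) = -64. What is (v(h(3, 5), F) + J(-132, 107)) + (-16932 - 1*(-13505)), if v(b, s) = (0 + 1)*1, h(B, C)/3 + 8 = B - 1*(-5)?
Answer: -3490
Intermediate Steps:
M = 11 (M = -2 + 13 = 11)
h(B, C) = -9 + 3*B (h(B, C) = -24 + 3*(B - 1*(-5)) = -24 + 3*(B + 5) = -24 + 3*(5 + B) = -24 + (15 + 3*B) = -9 + 3*B)
F = 53 (F = 11 - 1*(-42) = 11 + 42 = 53)
v(b, s) = 1 (v(b, s) = 1*1 = 1)
(v(h(3, 5), F) + J(-132, 107)) + (-16932 - 1*(-13505)) = (1 - 64) + (-16932 - 1*(-13505)) = -63 + (-16932 + 13505) = -63 - 3427 = -3490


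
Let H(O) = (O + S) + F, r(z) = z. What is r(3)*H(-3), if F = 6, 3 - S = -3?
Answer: 27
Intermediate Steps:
S = 6 (S = 3 - 1*(-3) = 3 + 3 = 6)
H(O) = 12 + O (H(O) = (O + 6) + 6 = (6 + O) + 6 = 12 + O)
r(3)*H(-3) = 3*(12 - 3) = 3*9 = 27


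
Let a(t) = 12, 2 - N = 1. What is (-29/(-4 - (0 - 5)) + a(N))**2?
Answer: 289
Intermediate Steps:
N = 1 (N = 2 - 1*1 = 2 - 1 = 1)
(-29/(-4 - (0 - 5)) + a(N))**2 = (-29/(-4 - (0 - 5)) + 12)**2 = (-29/(-4 - 1*(-5)) + 12)**2 = (-29/(-4 + 5) + 12)**2 = (-29/1 + 12)**2 = (-29*1 + 12)**2 = (-29 + 12)**2 = (-17)**2 = 289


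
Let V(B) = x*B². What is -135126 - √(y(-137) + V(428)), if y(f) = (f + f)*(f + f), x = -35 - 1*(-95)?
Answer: -135126 - 2*√2766529 ≈ -1.3845e+5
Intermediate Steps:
x = 60 (x = -35 + 95 = 60)
y(f) = 4*f² (y(f) = (2*f)*(2*f) = 4*f²)
V(B) = 60*B²
-135126 - √(y(-137) + V(428)) = -135126 - √(4*(-137)² + 60*428²) = -135126 - √(4*18769 + 60*183184) = -135126 - √(75076 + 10991040) = -135126 - √11066116 = -135126 - 2*√2766529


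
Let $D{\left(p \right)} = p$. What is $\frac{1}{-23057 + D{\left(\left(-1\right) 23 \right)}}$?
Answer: $- \frac{1}{23080} \approx -4.3328 \cdot 10^{-5}$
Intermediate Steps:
$\frac{1}{-23057 + D{\left(\left(-1\right) 23 \right)}} = \frac{1}{-23057 - 23} = \frac{1}{-23080} = - \frac{1}{23080}$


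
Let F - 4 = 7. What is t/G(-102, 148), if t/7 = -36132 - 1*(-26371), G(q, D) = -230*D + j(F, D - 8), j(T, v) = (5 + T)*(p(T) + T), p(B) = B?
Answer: 68327/33688 ≈ 2.0282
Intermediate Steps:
F = 11 (F = 4 + 7 = 11)
j(T, v) = 2*T*(5 + T) (j(T, v) = (5 + T)*(T + T) = (5 + T)*(2*T) = 2*T*(5 + T))
G(q, D) = 352 - 230*D (G(q, D) = -230*D + 2*11*(5 + 11) = -230*D + 2*11*16 = -230*D + 352 = 352 - 230*D)
t = -68327 (t = 7*(-36132 - 1*(-26371)) = 7*(-36132 + 26371) = 7*(-9761) = -68327)
t/G(-102, 148) = -68327/(352 - 230*148) = -68327/(352 - 34040) = -68327/(-33688) = -68327*(-1/33688) = 68327/33688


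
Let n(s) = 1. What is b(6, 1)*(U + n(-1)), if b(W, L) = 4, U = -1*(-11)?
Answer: 48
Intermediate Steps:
U = 11
b(6, 1)*(U + n(-1)) = 4*(11 + 1) = 4*12 = 48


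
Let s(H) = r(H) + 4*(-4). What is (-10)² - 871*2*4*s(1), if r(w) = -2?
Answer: 125524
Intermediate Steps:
s(H) = -18 (s(H) = -2 + 4*(-4) = -2 - 16 = -18)
(-10)² - 871*2*4*s(1) = (-10)² - 871*2*4*(-18) = 100 - 6968*(-18) = 100 - 871*(-144) = 100 + 125424 = 125524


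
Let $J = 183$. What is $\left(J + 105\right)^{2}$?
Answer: $82944$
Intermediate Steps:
$\left(J + 105\right)^{2} = \left(183 + 105\right)^{2} = 288^{2} = 82944$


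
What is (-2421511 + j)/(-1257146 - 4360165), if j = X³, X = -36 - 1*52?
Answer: 3102983/5617311 ≈ 0.55240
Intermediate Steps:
X = -88 (X = -36 - 52 = -88)
j = -681472 (j = (-88)³ = -681472)
(-2421511 + j)/(-1257146 - 4360165) = (-2421511 - 681472)/(-1257146 - 4360165) = -3102983/(-5617311) = -3102983*(-1/5617311) = 3102983/5617311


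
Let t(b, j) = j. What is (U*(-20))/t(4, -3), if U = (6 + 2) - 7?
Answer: 20/3 ≈ 6.6667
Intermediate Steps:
U = 1 (U = 8 - 7 = 1)
(U*(-20))/t(4, -3) = (1*(-20))/(-3) = -20*(-⅓) = 20/3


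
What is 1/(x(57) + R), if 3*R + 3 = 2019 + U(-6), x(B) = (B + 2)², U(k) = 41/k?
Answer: 18/74713 ≈ 0.00024092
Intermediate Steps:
x(B) = (2 + B)²
R = 12055/18 (R = -1 + (2019 + 41/(-6))/3 = -1 + (2019 + 41*(-⅙))/3 = -1 + (2019 - 41/6)/3 = -1 + (⅓)*(12073/6) = -1 + 12073/18 = 12055/18 ≈ 669.72)
1/(x(57) + R) = 1/((2 + 57)² + 12055/18) = 1/(59² + 12055/18) = 1/(3481 + 12055/18) = 1/(74713/18) = 18/74713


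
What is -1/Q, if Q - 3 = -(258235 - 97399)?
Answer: 1/160833 ≈ 6.2176e-6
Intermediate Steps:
Q = -160833 (Q = 3 - (258235 - 97399) = 3 - 1*160836 = 3 - 160836 = -160833)
-1/Q = -1/(-160833) = -1*(-1/160833) = 1/160833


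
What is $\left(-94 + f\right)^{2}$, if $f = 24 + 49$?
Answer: $441$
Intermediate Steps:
$f = 73$
$\left(-94 + f\right)^{2} = \left(-94 + 73\right)^{2} = \left(-21\right)^{2} = 441$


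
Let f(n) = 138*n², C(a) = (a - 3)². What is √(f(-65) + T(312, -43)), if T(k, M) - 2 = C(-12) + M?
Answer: √583234 ≈ 763.70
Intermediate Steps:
C(a) = (-3 + a)²
T(k, M) = 227 + M (T(k, M) = 2 + ((-3 - 12)² + M) = 2 + ((-15)² + M) = 2 + (225 + M) = 227 + M)
√(f(-65) + T(312, -43)) = √(138*(-65)² + (227 - 43)) = √(138*4225 + 184) = √(583050 + 184) = √583234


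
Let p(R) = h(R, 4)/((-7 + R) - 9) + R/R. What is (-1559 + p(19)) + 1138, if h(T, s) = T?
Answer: -1241/3 ≈ -413.67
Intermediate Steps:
p(R) = 1 + R/(-16 + R) (p(R) = R/((-7 + R) - 9) + R/R = R/(-16 + R) + 1 = 1 + R/(-16 + R))
(-1559 + p(19)) + 1138 = (-1559 + 2*(-8 + 19)/(-16 + 19)) + 1138 = (-1559 + 2*11/3) + 1138 = (-1559 + 2*(⅓)*11) + 1138 = (-1559 + 22/3) + 1138 = -4655/3 + 1138 = -1241/3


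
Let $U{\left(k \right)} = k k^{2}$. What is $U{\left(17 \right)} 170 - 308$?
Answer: $834902$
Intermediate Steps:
$U{\left(k \right)} = k^{3}$
$U{\left(17 \right)} 170 - 308 = 17^{3} \cdot 170 - 308 = 4913 \cdot 170 - 308 = 835210 - 308 = 834902$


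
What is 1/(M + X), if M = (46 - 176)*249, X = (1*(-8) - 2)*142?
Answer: -1/33790 ≈ -2.9595e-5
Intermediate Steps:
X = -1420 (X = (-8 - 2)*142 = -10*142 = -1420)
M = -32370 (M = -130*249 = -32370)
1/(M + X) = 1/(-32370 - 1420) = 1/(-33790) = -1/33790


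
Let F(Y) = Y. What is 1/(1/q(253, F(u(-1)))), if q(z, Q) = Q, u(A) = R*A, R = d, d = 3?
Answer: -3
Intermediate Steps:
R = 3
u(A) = 3*A
1/(1/q(253, F(u(-1)))) = 1/(1/(3*(-1))) = 1/(1/(-3)) = 1/(-⅓) = -3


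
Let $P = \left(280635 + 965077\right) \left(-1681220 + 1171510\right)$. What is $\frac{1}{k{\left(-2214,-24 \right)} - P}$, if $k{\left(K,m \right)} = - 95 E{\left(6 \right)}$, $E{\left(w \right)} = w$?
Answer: $\frac{1}{634951862950} \approx 1.5749 \cdot 10^{-12}$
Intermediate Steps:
$P = -634951863520$ ($P = 1245712 \left(-509710\right) = -634951863520$)
$k{\left(K,m \right)} = -570$ ($k{\left(K,m \right)} = \left(-95\right) 6 = -570$)
$\frac{1}{k{\left(-2214,-24 \right)} - P} = \frac{1}{-570 - -634951863520} = \frac{1}{-570 + 634951863520} = \frac{1}{634951862950}$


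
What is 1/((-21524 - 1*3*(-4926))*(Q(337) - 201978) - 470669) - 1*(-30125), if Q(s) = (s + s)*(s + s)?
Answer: 51286998432124/1702472977 ≈ 30125.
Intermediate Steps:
Q(s) = 4*s**2 (Q(s) = (2*s)*(2*s) = 4*s**2)
1/((-21524 - 1*3*(-4926))*(Q(337) - 201978) - 470669) - 1*(-30125) = 1/((-21524 - 1*3*(-4926))*(4*337**2 - 201978) - 470669) - 1*(-30125) = 1/((-21524 - 3*(-4926))*(4*113569 - 201978) - 470669) + 30125 = 1/((-21524 + 14778)*(454276 - 201978) - 470669) + 30125 = 1/(-6746*252298 - 470669) + 30125 = 1/(-1702002308 - 470669) + 30125 = 1/(-1702472977) + 30125 = -1/1702472977 + 30125 = 51286998432124/1702472977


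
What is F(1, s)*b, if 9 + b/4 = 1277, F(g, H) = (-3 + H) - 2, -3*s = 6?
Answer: -35504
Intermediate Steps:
s = -2 (s = -⅓*6 = -2)
F(g, H) = -5 + H
b = 5072 (b = -36 + 4*1277 = -36 + 5108 = 5072)
F(1, s)*b = (-5 - 2)*5072 = -7*5072 = -35504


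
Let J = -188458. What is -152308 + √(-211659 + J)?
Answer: -152308 + I*√400117 ≈ -1.5231e+5 + 632.55*I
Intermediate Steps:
-152308 + √(-211659 + J) = -152308 + √(-211659 - 188458) = -152308 + √(-400117) = -152308 + I*√400117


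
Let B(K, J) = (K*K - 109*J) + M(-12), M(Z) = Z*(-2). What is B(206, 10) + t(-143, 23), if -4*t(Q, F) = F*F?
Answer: 164951/4 ≈ 41238.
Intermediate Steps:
t(Q, F) = -F²/4 (t(Q, F) = -F*F/4 = -F²/4)
M(Z) = -2*Z
B(K, J) = 24 + K² - 109*J (B(K, J) = (K*K - 109*J) - 2*(-12) = (K² - 109*J) + 24 = 24 + K² - 109*J)
B(206, 10) + t(-143, 23) = (24 + 206² - 109*10) - ¼*23² = (24 + 42436 - 1090) - ¼*529 = 41370 - 529/4 = 164951/4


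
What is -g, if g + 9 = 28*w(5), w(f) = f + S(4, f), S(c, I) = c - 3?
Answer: -159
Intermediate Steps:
S(c, I) = -3 + c
w(f) = 1 + f (w(f) = f + (-3 + 4) = f + 1 = 1 + f)
g = 159 (g = -9 + 28*(1 + 5) = -9 + 28*6 = -9 + 168 = 159)
-g = -1*159 = -159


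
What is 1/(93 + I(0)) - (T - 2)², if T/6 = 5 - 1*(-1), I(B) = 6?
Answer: -114443/99 ≈ -1156.0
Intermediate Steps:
T = 36 (T = 6*(5 - 1*(-1)) = 6*(5 + 1) = 6*6 = 36)
1/(93 + I(0)) - (T - 2)² = 1/(93 + 6) - (36 - 2)² = 1/99 - 1*34² = 1/99 - 1*1156 = 1/99 - 1156 = -114443/99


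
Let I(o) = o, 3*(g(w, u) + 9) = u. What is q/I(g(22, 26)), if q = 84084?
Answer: -252252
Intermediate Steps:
g(w, u) = -9 + u/3
q/I(g(22, 26)) = 84084/(-9 + (⅓)*26) = 84084/(-9 + 26/3) = 84084/(-⅓) = 84084*(-3) = -252252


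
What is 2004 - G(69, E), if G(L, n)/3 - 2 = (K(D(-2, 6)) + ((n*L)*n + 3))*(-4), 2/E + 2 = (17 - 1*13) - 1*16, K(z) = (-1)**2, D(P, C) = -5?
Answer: 101082/49 ≈ 2062.9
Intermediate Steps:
K(z) = 1
E = -1/7 (E = 2/(-2 + ((17 - 1*13) - 1*16)) = 2/(-2 + ((17 - 13) - 16)) = 2/(-2 + (4 - 16)) = 2/(-2 - 12) = 2/(-14) = 2*(-1/14) = -1/7 ≈ -0.14286)
G(L, n) = -42 - 12*L*n**2 (G(L, n) = 6 + 3*((1 + ((n*L)*n + 3))*(-4)) = 6 + 3*((1 + ((L*n)*n + 3))*(-4)) = 6 + 3*((1 + (L*n**2 + 3))*(-4)) = 6 + 3*((1 + (3 + L*n**2))*(-4)) = 6 + 3*((4 + L*n**2)*(-4)) = 6 + 3*(-16 - 4*L*n**2) = 6 + (-48 - 12*L*n**2) = -42 - 12*L*n**2)
2004 - G(69, E) = 2004 - (-42 - 12*69*(-1/7)**2) = 2004 - (-42 - 12*69*1/49) = 2004 - (-42 - 828/49) = 2004 - 1*(-2886/49) = 2004 + 2886/49 = 101082/49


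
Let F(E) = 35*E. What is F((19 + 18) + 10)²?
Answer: 2706025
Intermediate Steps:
F((19 + 18) + 10)² = (35*((19 + 18) + 10))² = (35*(37 + 10))² = (35*47)² = 1645² = 2706025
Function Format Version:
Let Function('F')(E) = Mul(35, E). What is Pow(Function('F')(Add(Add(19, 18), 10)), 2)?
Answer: 2706025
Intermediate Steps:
Pow(Function('F')(Add(Add(19, 18), 10)), 2) = Pow(Mul(35, Add(Add(19, 18), 10)), 2) = Pow(Mul(35, Add(37, 10)), 2) = Pow(Mul(35, 47), 2) = Pow(1645, 2) = 2706025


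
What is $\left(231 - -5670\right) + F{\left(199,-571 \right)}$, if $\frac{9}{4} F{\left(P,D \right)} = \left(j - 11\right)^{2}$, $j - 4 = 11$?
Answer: $\frac{53173}{9} \approx 5908.1$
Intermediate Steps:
$j = 15$ ($j = 4 + 11 = 15$)
$F{\left(P,D \right)} = \frac{64}{9}$ ($F{\left(P,D \right)} = \frac{4 \left(15 - 11\right)^{2}}{9} = \frac{4 \cdot 4^{2}}{9} = \frac{4}{9} \cdot 16 = \frac{64}{9}$)
$\left(231 - -5670\right) + F{\left(199,-571 \right)} = \left(231 - -5670\right) + \frac{64}{9} = \left(231 + 5670\right) + \frac{64}{9} = 5901 + \frac{64}{9} = \frac{53173}{9}$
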